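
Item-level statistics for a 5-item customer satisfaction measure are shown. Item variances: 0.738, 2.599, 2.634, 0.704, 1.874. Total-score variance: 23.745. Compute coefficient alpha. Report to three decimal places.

coefficient alpha = 0.800

sum of item variances = 0.738 + 2.599 + 2.634 + 0.704 + 1.874 = 8.549
α = (k/(k−1))·(1 − sum of item variances/Var(T)) = (5/4)·(1 − 8.549/23.745) = 0.800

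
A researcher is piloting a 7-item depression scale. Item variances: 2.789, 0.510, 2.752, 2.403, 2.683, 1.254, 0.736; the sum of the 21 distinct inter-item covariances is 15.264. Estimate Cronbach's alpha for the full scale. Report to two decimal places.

Cronbach's alpha = 0.82

Σσ²ᵢ = 2.789 + 0.510 + 2.752 + 2.403 + 2.683 + 1.254 + 0.736 = 13.127
Sum of distinct covariances = 15.264
Var(T) = Σσ²ᵢ + 2·Σcov = 13.127 + 2 × 15.264 = 43.655
α = (7/6)·(1 − 13.127/43.655) = 0.82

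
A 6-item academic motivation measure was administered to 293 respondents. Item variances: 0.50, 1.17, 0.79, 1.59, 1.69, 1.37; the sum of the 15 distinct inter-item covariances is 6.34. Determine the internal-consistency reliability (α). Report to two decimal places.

α = 0.77

sum of item variances = 0.50 + 1.17 + 0.79 + 1.59 + 1.69 + 1.37 = 7.11
Sum of distinct covariances = 6.34
σ²_T = sum of item variances + 2·Σcov = 7.11 + 2 × 6.34 = 19.79
α = (6/5)·(1 − 7.11/19.79) = 0.77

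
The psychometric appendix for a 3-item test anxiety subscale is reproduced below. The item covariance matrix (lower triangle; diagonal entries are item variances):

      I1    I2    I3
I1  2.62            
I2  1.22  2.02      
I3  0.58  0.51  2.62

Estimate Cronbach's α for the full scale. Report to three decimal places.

ΣVar(i) = 2.62 + 2.02 + 2.62 = 7.26
Sum of the distinct covariances = 2.31
σ²_total = 7.26 + 2 × 2.31 = 11.88
α = (k/(k−1))·(1 − ΣVar(i)/σ²_total) = (3/2)·(1 − 7.26/11.88) = 0.583

α = 0.583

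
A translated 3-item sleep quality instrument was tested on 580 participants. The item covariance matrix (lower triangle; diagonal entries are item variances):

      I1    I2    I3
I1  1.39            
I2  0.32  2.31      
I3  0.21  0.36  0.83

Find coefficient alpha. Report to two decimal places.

α = 0.42

Σσᵢ² = 1.39 + 2.31 + 0.83 = 4.53
Σ_{i<j} σ_ij = 0.89
σ²_total = 4.53 + 2 × 0.89 = 6.31
α = (k/(k−1))·(1 − Σσᵢ²/σ²_total) = (3/2)·(1 − 4.53/6.31) = 0.42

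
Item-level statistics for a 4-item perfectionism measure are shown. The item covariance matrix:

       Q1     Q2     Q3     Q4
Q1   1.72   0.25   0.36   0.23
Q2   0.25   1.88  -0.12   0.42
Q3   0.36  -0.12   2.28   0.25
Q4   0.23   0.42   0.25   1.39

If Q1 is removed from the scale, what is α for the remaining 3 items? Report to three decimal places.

Remaining items: Q2, Q3, Q4 (k = 3).
Σσᵢ² = 1.88 + 2.28 + 1.39 = 5.55
σ²_total = 5.55 + 2 × 0.55 = 6.65
α (item deleted) = (3/2)·(1 − 5.55/6.65) = 0.248

α = 0.248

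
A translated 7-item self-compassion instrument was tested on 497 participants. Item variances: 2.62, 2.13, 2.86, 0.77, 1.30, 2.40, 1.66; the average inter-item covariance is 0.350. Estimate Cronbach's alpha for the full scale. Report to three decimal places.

Cronbach's alpha = 0.603

ΣVar(i) = 2.62 + 2.13 + 2.86 + 0.77 + 1.30 + 2.40 + 1.66 = 13.74
Sum of the 21 distinct covariances = 21 × 0.350 = 7.350
σ²_total = ΣVar(i) + 2·Σcov = 13.74 + 2 × 7.350 = 28.440
α = (7/6)·(1 − 13.74/28.440) = 0.603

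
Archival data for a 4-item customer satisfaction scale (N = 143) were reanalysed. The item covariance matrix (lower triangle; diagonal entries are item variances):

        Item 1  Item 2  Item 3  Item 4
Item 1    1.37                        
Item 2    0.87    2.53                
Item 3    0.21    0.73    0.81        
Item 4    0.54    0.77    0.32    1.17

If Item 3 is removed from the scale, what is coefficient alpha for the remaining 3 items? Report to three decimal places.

coefficient alpha = 0.694

Remaining items: Item 1, Item 2, Item 4 (k = 3).
Σσ²ᵢ = 1.37 + 2.53 + 1.17 = 5.07
σ²_total = 5.07 + 2 × 2.18 = 9.43
α (item deleted) = (3/2)·(1 − 5.07/9.43) = 0.694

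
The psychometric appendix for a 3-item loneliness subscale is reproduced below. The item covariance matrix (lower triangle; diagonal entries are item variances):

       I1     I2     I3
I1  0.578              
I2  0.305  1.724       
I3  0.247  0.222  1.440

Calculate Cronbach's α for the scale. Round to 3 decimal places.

α = 0.439

ΣVar(i) = 0.578 + 1.724 + 1.440 = 3.742
Σ_{i<j} σ_ij = 0.774
σ²_total = 3.742 + 2 × 0.774 = 5.290
α = (k/(k−1))·(1 − ΣVar(i)/σ²_total) = (3/2)·(1 − 3.742/5.290) = 0.439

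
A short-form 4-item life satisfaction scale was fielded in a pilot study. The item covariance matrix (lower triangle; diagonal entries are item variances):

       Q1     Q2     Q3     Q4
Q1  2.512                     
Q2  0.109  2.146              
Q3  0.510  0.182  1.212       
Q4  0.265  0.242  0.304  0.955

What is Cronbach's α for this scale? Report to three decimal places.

ΣVar(i) = 2.512 + 2.146 + 1.212 + 0.955 = 6.825
Σ_{i<j} σ_ij = 1.612
σ²_T = 6.825 + 2 × 1.612 = 10.049
α = (k/(k−1))·(1 − ΣVar(i)/σ²_T) = (4/3)·(1 − 6.825/10.049) = 0.428

Cronbach's α = 0.428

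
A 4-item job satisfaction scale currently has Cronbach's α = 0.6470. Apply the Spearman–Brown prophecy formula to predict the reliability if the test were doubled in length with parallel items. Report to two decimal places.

predicted reliability = 0.79

Length factor m = 2
α' = m·α / (1 + (m−1)·α)
   = 2 × 0.6470 / (1 + (2 − 1) × 0.6470)
   = 1.2940 / 1.6470 = 0.79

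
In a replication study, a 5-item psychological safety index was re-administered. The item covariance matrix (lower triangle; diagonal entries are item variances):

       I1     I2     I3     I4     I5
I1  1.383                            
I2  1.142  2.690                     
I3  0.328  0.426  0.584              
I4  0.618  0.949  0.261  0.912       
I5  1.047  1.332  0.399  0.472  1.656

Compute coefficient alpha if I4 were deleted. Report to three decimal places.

α = 0.796

Remaining items: I1, I2, I3, I5 (k = 4).
ΣVar(i) = 1.383 + 2.690 + 0.584 + 1.656 = 6.313
σ²_T = 6.313 + 2 × 4.674 = 15.661
α (item deleted) = (4/3)·(1 − 6.313/15.661) = 0.796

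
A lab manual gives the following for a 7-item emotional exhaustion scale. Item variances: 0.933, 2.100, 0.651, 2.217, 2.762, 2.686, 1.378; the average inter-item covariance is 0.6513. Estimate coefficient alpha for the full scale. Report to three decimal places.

ΣVar(i) = 0.933 + 2.100 + 0.651 + 2.217 + 2.762 + 2.686 + 1.378 = 12.727
Sum of the 21 distinct covariances = 21 × 0.6513 = 13.6773
σ²_T = ΣVar(i) + 2·Σcov = 12.727 + 2 × 13.6773 = 40.0816
α = (7/6)·(1 − 12.727/40.0816) = 0.796

α = 0.796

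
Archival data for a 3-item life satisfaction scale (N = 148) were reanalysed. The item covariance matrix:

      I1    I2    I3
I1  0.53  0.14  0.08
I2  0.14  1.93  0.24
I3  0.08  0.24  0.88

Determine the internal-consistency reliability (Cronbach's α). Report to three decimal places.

α = 0.324

ΣVar(i) = 0.53 + 1.93 + 0.88 = 3.34
Sum of off-diagonal covariances = 0.46
σ²_T = 3.34 + 2 × 0.46 = 4.26
α = (k/(k−1))·(1 − ΣVar(i)/σ²_T) = (3/2)·(1 − 3.34/4.26) = 0.324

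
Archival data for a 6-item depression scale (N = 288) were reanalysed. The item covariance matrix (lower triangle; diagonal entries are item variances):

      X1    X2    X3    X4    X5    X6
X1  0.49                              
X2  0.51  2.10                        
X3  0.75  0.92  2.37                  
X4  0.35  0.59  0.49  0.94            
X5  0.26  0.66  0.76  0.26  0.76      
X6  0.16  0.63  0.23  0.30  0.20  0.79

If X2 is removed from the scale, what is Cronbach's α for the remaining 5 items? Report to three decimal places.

Cronbach's α = 0.730

Remaining items: X1, X3, X4, X5, X6 (k = 5).
Σσ²ᵢ = 0.49 + 2.37 + 0.94 + 0.76 + 0.79 = 5.35
total variance = 5.35 + 2 × 3.76 = 12.87
α (item deleted) = (5/4)·(1 − 5.35/12.87) = 0.730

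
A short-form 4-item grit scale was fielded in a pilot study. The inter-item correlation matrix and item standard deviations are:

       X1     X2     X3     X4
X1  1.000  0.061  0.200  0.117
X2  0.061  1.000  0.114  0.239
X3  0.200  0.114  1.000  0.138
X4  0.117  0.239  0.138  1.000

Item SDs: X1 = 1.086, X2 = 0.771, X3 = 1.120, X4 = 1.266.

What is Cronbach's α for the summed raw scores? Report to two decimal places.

α = 0.40

Σσ²ᵢ = 1.086² + 0.771² + 1.120² + 1.266² = 4.6310
Covariances σ_ij = r_ij · s_i · s_j:
  σ(X1,X2) = 0.061 × 1.086 × 0.771 = 0.0511
  σ(X1,X3) = 0.200 × 1.086 × 1.120 = 0.2433
  σ(X1,X4) = 0.117 × 1.086 × 1.266 = 0.1609
  σ(X2,X3) = 0.114 × 0.771 × 1.120 = 0.0984
  σ(X2,X4) = 0.239 × 0.771 × 1.266 = 0.2333
  σ(X3,X4) = 0.138 × 1.120 × 1.266 = 0.1957
σ²_T = Σσ²ᵢ + 2·Σσ_ij = 4.6310 + 2 × 0.9827 = 6.5964
α = (4/3)·(1 − 4.6310/6.5964) = 0.40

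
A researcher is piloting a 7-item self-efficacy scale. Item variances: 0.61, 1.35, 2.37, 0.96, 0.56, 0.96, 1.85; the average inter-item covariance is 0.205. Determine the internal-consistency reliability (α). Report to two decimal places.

sum of item variances = 0.61 + 1.35 + 2.37 + 0.96 + 0.56 + 0.96 + 1.85 = 8.66
Sum of the 21 distinct covariances = 21 × 0.205 = 4.305
σ²_T = sum of item variances + 2·Σcov = 8.66 + 2 × 4.305 = 17.270
α = (7/6)·(1 − 8.66/17.270) = 0.58

α = 0.58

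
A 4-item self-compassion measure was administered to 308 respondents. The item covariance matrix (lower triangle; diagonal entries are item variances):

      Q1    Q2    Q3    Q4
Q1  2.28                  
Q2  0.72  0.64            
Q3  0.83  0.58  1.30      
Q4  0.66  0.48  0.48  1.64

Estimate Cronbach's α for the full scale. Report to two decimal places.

α = 0.75

Σσ²ᵢ = 2.28 + 0.64 + 1.30 + 1.64 = 5.86
Σ_{i<j} σ_ij = 3.75
Var(T) = 5.86 + 2 × 3.75 = 13.36
α = (k/(k−1))·(1 − Σσ²ᵢ/Var(T)) = (4/3)·(1 − 5.86/13.36) = 0.75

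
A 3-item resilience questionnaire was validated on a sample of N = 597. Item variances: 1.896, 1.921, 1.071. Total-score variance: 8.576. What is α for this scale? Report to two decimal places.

α = 0.65

ΣVar(i) = 1.896 + 1.921 + 1.071 = 4.888
α = (k/(k−1))·(1 − ΣVar(i)/Var(T)) = (3/2)·(1 − 4.888/8.576) = 0.65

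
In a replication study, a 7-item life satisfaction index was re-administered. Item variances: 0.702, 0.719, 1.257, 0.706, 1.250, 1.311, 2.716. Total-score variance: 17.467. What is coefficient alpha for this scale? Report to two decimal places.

sum of item variances = 0.702 + 0.719 + 1.257 + 0.706 + 1.250 + 1.311 + 2.716 = 8.661
α = (k/(k−1))·(1 − sum of item variances/total variance) = (7/6)·(1 − 8.661/17.467) = 0.59

coefficient alpha = 0.59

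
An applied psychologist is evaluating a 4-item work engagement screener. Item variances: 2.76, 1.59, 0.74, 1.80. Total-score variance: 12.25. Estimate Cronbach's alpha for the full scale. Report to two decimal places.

α = 0.58

sum of item variances = 2.76 + 1.59 + 0.74 + 1.80 = 6.89
α = (k/(k−1))·(1 − sum of item variances/σ²_T) = (4/3)·(1 − 6.89/12.25) = 0.58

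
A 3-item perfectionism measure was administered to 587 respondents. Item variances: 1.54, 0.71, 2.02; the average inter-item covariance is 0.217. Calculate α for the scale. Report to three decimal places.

α = 0.351

sum of item variances = 1.54 + 0.71 + 2.02 = 4.27
Sum of the 3 distinct covariances = 3 × 0.217 = 0.651
σ²_T = sum of item variances + 2·Σcov = 4.27 + 2 × 0.651 = 5.572
α = (3/2)·(1 − 4.27/5.572) = 0.351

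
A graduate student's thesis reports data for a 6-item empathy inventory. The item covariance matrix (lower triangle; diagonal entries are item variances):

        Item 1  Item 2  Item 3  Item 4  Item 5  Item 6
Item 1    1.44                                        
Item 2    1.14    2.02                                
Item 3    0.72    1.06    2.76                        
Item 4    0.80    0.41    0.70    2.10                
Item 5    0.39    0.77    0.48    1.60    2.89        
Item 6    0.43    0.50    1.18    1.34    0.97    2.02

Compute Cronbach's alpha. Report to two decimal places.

Σσᵢ² = 1.44 + 2.02 + 2.76 + 2.10 + 2.89 + 2.02 = 13.23
Sum of off-diagonal covariances = 12.49
σ²_T = 13.23 + 2 × 12.49 = 38.21
α = (k/(k−1))·(1 − Σσᵢ²/σ²_T) = (6/5)·(1 − 13.23/38.21) = 0.78

Cronbach's alpha = 0.78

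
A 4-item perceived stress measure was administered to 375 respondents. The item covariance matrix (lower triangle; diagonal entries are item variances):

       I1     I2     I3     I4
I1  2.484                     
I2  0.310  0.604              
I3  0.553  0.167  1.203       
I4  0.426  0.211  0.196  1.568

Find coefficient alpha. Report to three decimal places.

Σσ²ᵢ = 2.484 + 0.604 + 1.203 + 1.568 = 5.859
Σ_{i<j} σ_ij = 1.863
Var(T) = 5.859 + 2 × 1.863 = 9.585
α = (k/(k−1))·(1 − Σσ²ᵢ/Var(T)) = (4/3)·(1 − 5.859/9.585) = 0.518

α = 0.518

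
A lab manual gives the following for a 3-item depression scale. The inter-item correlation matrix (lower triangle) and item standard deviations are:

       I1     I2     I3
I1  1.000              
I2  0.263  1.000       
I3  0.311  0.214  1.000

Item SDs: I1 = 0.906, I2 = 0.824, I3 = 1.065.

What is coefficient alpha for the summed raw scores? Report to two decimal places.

Σσ²ᵢ = 0.906² + 0.824² + 1.065² = 2.6340
Covariances σ_ij = r_ij · s_i · s_j:
  σ(I1,I2) = 0.263 × 0.906 × 0.824 = 0.1963
  σ(I1,I3) = 0.311 × 0.906 × 1.065 = 0.3001
  σ(I2,I3) = 0.214 × 0.824 × 1.065 = 0.1878
σ²_T = Σσ²ᵢ + 2·Σσ_ij = 2.6340 + 2 × 0.6842 = 4.0024
α = (3/2)·(1 − 2.6340/4.0024) = 0.51

α = 0.51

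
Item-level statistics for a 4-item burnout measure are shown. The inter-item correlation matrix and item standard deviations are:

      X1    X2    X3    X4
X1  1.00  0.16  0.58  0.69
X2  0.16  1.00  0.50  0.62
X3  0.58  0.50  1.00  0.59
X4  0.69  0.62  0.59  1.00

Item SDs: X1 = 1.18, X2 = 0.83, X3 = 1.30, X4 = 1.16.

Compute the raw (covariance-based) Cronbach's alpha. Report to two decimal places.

Σσ²ᵢ = 1.18² + 0.83² + 1.30² + 1.16² = 5.1169
Covariances σ_ij = r_ij · s_i · s_j:
  σ(X1,X2) = 0.16 × 1.18 × 0.83 = 0.1567
  σ(X1,X3) = 0.58 × 1.18 × 1.30 = 0.8897
  σ(X1,X4) = 0.69 × 1.18 × 1.16 = 0.9445
  σ(X2,X3) = 0.50 × 0.83 × 1.30 = 0.5395
  σ(X2,X4) = 0.62 × 0.83 × 1.16 = 0.5969
  σ(X3,X4) = 0.59 × 1.30 × 1.16 = 0.8897
σ²_T = Σσ²ᵢ + 2·Σσ_ij = 5.1169 + 2 × 4.0170 = 13.1509
α = (4/3)·(1 − 5.1169/13.1509) = 0.81

Cronbach's alpha = 0.81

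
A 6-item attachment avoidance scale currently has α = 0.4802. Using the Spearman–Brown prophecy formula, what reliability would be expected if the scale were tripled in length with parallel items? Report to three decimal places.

Length factor m = 3
α' = m·α / (1 + (m−1)·α)
   = 3 × 0.4802 / (1 + (3 − 1) × 0.4802)
   = 1.4406 / 1.9604 = 0.735

predicted reliability = 0.735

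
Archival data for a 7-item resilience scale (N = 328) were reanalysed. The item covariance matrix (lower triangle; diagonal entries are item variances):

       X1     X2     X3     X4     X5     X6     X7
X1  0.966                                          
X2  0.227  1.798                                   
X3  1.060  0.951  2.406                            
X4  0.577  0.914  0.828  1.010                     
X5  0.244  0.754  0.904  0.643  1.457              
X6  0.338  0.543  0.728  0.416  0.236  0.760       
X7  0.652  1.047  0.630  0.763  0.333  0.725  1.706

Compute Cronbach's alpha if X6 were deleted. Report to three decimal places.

α = 0.831

Remaining items: X1, X2, X3, X4, X5, X7 (k = 6).
sum of item variances = 0.966 + 1.798 + 2.406 + 1.010 + 1.457 + 1.706 = 9.343
Var(T) = 9.343 + 2 × 10.527 = 30.397
α (item deleted) = (6/5)·(1 − 9.343/30.397) = 0.831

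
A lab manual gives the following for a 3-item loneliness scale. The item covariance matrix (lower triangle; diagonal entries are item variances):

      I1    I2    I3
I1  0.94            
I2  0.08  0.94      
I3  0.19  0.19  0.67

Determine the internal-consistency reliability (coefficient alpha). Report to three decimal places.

α = 0.398

ΣVar(i) = 0.94 + 0.94 + 0.67 = 2.55
Σ_{i<j} σ_ij = 0.46
σ²_total = 2.55 + 2 × 0.46 = 3.47
α = (k/(k−1))·(1 − ΣVar(i)/σ²_total) = (3/2)·(1 − 2.55/3.47) = 0.398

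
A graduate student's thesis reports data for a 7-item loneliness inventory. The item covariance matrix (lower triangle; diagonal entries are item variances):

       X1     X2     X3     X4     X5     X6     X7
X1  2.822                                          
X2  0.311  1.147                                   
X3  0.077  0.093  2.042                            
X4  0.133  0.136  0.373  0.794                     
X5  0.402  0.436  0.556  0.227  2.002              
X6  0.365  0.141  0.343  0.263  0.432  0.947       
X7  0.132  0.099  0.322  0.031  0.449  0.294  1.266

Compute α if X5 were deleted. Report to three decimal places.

α = 0.490

Remaining items: X1, X2, X3, X4, X6, X7 (k = 6).
ΣVar(i) = 2.822 + 1.147 + 2.042 + 0.794 + 0.947 + 1.266 = 9.018
σ²_T = 9.018 + 2 × 3.113 = 15.244
α (item deleted) = (6/5)·(1 − 9.018/15.244) = 0.490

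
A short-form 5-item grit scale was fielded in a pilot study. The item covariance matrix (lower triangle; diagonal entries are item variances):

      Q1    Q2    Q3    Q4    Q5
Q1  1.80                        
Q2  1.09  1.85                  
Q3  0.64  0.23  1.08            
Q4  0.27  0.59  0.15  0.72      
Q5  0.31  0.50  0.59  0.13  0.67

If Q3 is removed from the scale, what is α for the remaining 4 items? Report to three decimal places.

α = 0.712

Remaining items: Q1, Q2, Q4, Q5 (k = 4).
ΣVar(i) = 1.80 + 1.85 + 0.72 + 0.67 = 5.04
Var(T) = 5.04 + 2 × 2.89 = 10.82
α (item deleted) = (4/3)·(1 − 5.04/10.82) = 0.712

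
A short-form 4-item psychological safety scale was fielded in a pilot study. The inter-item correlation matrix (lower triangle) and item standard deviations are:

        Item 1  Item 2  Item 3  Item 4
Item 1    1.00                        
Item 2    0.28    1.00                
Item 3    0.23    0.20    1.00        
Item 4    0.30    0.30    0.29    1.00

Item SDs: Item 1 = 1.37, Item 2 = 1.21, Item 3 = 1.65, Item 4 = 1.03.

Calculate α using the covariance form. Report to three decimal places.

Σσ²ᵢ = 1.37² + 1.21² + 1.65² + 1.03² = 7.1244
Covariances σ_ij = r_ij · s_i · s_j:
  σ(Item 1,Item 2) = 0.28 × 1.37 × 1.21 = 0.4642
  σ(Item 1,Item 3) = 0.23 × 1.37 × 1.65 = 0.5199
  σ(Item 1,Item 4) = 0.30 × 1.37 × 1.03 = 0.4233
  σ(Item 2,Item 3) = 0.20 × 1.21 × 1.65 = 0.3993
  σ(Item 2,Item 4) = 0.30 × 1.21 × 1.03 = 0.3739
  σ(Item 3,Item 4) = 0.29 × 1.65 × 1.03 = 0.4929
σ²_T = Σσ²ᵢ + 2·Σσ_ij = 7.1244 + 2 × 2.6735 = 12.4714
α = (4/3)·(1 − 7.1244/12.4714) = 0.572

α = 0.572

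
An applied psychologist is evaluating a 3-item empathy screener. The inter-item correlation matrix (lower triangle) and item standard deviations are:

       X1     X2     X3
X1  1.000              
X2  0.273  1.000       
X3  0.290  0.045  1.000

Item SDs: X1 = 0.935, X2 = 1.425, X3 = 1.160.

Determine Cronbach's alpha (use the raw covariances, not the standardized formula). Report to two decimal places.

Σσ²ᵢ = 0.935² + 1.425² + 1.160² = 4.2504
Covariances σ_ij = r_ij · s_i · s_j:
  σ(X1,X2) = 0.273 × 0.935 × 1.425 = 0.3637
  σ(X1,X3) = 0.290 × 0.935 × 1.160 = 0.3145
  σ(X2,X3) = 0.045 × 1.425 × 1.160 = 0.0744
σ²_T = Σσ²ᵢ + 2·Σσ_ij = 4.2504 + 2 × 0.7526 = 5.7556
α = (3/2)·(1 − 4.2504/5.7556) = 0.39

α = 0.39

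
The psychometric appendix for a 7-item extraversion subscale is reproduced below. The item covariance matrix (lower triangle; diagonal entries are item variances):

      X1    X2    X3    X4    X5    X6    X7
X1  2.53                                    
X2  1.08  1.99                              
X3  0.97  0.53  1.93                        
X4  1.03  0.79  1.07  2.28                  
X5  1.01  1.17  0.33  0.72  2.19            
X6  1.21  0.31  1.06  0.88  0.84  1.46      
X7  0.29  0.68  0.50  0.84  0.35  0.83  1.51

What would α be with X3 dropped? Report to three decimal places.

α = 0.802

Remaining items: X1, X2, X4, X5, X6, X7 (k = 6).
sum of item variances = 2.53 + 1.99 + 2.28 + 2.19 + 1.46 + 1.51 = 11.96
σ²_total = 11.96 + 2 × 12.03 = 36.02
α (item deleted) = (6/5)·(1 − 11.96/36.02) = 0.802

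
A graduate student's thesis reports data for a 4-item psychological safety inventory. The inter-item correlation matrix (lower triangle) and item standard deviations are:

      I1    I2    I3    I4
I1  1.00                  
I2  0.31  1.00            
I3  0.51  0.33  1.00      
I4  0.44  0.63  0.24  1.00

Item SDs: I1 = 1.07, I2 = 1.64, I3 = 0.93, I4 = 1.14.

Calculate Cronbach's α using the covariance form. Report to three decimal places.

Σσ²ᵢ = 1.07² + 1.64² + 0.93² + 1.14² = 5.9990
Covariances σ_ij = r_ij · s_i · s_j:
  σ(I1,I2) = 0.31 × 1.07 × 1.64 = 0.5440
  σ(I1,I3) = 0.51 × 1.07 × 0.93 = 0.5075
  σ(I1,I4) = 0.44 × 1.07 × 1.14 = 0.5367
  σ(I2,I3) = 0.33 × 1.64 × 0.93 = 0.5033
  σ(I2,I4) = 0.63 × 1.64 × 1.14 = 1.1778
  σ(I3,I4) = 0.24 × 0.93 × 1.14 = 0.2544
σ²_T = Σσ²ᵢ + 2·Σσ_ij = 5.9990 + 2 × 3.5237 = 13.0464
α = (4/3)·(1 − 5.9990/13.0464) = 0.720

α = 0.720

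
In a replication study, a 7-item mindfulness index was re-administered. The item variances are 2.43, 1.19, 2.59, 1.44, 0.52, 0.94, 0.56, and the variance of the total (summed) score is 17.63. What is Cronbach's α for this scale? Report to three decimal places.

Σσᵢ² = 2.43 + 1.19 + 2.59 + 1.44 + 0.52 + 0.94 + 0.56 = 9.67
α = (k/(k−1))·(1 − Σσᵢ²/σ²_total) = (7/6)·(1 − 9.67/17.63) = 0.527

α = 0.527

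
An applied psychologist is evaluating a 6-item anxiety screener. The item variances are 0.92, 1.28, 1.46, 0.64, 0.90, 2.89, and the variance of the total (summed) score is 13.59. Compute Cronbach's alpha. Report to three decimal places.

α = 0.486

Σσ²ᵢ = 0.92 + 1.28 + 1.46 + 0.64 + 0.90 + 2.89 = 8.09
α = (k/(k−1))·(1 − Σσ²ᵢ/σ²_T) = (6/5)·(1 − 8.09/13.59) = 0.486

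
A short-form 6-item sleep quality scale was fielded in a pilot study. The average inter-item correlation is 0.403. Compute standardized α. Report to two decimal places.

α = 0.80

Standardized α = k·r̄ / (1 + (k−1)·r̄) = 6 × 0.403 / (1 + 5 × 0.403)
  = 2.4180 / 3.0150 = 0.80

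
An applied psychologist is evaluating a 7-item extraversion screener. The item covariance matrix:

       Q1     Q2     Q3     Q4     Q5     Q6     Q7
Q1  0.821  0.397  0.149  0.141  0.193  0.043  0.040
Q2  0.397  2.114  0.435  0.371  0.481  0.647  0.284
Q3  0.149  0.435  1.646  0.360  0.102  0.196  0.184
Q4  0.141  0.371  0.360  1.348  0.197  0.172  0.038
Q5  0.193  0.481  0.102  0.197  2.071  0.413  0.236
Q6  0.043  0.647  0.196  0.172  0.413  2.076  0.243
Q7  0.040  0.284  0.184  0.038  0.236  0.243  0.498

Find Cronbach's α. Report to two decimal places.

sum of item variances = 0.821 + 2.114 + 1.646 + 1.348 + 2.071 + 2.076 + 0.498 = 10.574
Sum of the distinct covariances = 5.322
σ²_T = 10.574 + 2 × 5.322 = 21.218
α = (k/(k−1))·(1 − sum of item variances/σ²_T) = (7/6)·(1 − 10.574/21.218) = 0.59

α = 0.59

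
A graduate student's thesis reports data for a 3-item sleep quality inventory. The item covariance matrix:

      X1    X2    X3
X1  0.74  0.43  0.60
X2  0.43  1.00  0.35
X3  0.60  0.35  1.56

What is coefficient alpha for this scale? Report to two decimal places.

α = 0.68

Σσᵢ² = 0.74 + 1.00 + 1.56 = 3.30
Sum of off-diagonal covariances = 1.38
σ²_total = 3.30 + 2 × 1.38 = 6.06
α = (k/(k−1))·(1 − Σσᵢ²/σ²_total) = (3/2)·(1 − 3.30/6.06) = 0.68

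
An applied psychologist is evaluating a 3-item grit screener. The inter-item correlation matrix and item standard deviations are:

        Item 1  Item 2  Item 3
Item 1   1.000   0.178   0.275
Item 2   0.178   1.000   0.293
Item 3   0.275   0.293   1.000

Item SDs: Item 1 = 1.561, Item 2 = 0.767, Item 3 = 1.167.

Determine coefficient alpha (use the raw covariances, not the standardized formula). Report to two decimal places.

α = 0.46

Σσ²ᵢ = 1.561² + 0.767² + 1.167² = 4.3869
Covariances σ_ij = r_ij · s_i · s_j:
  σ(Item 1,Item 2) = 0.178 × 1.561 × 0.767 = 0.2131
  σ(Item 1,Item 3) = 0.275 × 1.561 × 1.167 = 0.5010
  σ(Item 2,Item 3) = 0.293 × 0.767 × 1.167 = 0.2623
σ²_T = Σσ²ᵢ + 2·Σσ_ij = 4.3869 + 2 × 0.9764 = 6.3397
α = (3/2)·(1 − 4.3869/6.3397) = 0.46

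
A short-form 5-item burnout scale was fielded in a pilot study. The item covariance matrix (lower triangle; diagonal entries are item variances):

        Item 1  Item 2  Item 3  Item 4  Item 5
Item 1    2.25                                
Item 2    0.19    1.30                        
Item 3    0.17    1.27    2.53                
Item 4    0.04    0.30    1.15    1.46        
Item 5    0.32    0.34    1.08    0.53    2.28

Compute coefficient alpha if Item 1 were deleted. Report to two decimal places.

Remaining items: Item 2, Item 3, Item 4, Item 5 (k = 4).
ΣVar(i) = 1.30 + 2.53 + 1.46 + 2.28 = 7.57
total variance = 7.57 + 2 × 4.67 = 16.91
α (item deleted) = (4/3)·(1 − 7.57/16.91) = 0.74

α = 0.74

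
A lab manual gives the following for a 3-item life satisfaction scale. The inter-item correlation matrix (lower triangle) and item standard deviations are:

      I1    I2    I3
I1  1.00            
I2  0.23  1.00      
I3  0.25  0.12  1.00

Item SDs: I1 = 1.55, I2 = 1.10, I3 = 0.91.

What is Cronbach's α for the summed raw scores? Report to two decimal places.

α = 0.42

Σσ²ᵢ = 1.55² + 1.10² + 0.91² = 4.4406
Covariances σ_ij = r_ij · s_i · s_j:
  σ(I1,I2) = 0.23 × 1.55 × 1.10 = 0.3922
  σ(I1,I3) = 0.25 × 1.55 × 0.91 = 0.3526
  σ(I2,I3) = 0.12 × 1.10 × 0.91 = 0.1201
σ²_T = Σσ²ᵢ + 2·Σσ_ij = 4.4406 + 2 × 0.8649 = 6.1704
α = (3/2)·(1 − 4.4406/6.1704) = 0.42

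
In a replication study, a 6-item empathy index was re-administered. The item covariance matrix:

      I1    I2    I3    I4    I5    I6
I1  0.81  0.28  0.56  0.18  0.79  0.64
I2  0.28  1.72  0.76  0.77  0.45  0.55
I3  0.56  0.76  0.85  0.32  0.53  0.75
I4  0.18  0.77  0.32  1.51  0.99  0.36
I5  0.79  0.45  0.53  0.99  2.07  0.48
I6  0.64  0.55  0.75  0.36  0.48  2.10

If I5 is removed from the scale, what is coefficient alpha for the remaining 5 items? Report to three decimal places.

coefficient alpha = 0.746

Remaining items: I1, I2, I3, I4, I6 (k = 5).
ΣVar(i) = 0.81 + 1.72 + 0.85 + 1.51 + 2.10 = 6.99
Var(T) = 6.99 + 2 × 5.17 = 17.33
α (item deleted) = (5/4)·(1 − 6.99/17.33) = 0.746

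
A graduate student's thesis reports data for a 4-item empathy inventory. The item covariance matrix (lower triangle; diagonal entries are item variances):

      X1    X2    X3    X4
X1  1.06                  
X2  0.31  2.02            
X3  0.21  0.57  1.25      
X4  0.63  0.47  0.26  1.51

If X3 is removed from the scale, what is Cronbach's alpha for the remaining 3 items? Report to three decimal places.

Remaining items: X1, X2, X4 (k = 3).
ΣVar(i) = 1.06 + 2.02 + 1.51 = 4.59
total variance = 4.59 + 2 × 1.41 = 7.41
α (item deleted) = (3/2)·(1 − 4.59/7.41) = 0.571

Cronbach's alpha = 0.571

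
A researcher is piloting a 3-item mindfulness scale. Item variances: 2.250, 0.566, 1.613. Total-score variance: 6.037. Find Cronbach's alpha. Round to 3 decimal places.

Cronbach's alpha = 0.400

Σσᵢ² = 2.250 + 0.566 + 1.613 = 4.429
α = (k/(k−1))·(1 − Σσᵢ²/σ²_total) = (3/2)·(1 − 4.429/6.037) = 0.400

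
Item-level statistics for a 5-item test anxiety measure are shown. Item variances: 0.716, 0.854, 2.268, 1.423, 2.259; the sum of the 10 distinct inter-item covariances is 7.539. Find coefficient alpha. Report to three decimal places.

coefficient alpha = 0.834

Σσ²ᵢ = 0.716 + 0.854 + 2.268 + 1.423 + 2.259 = 7.520
Sum of distinct covariances = 7.539
σ²_T = Σσ²ᵢ + 2·Σcov = 7.520 + 2 × 7.539 = 22.598
α = (5/4)·(1 − 7.520/22.598) = 0.834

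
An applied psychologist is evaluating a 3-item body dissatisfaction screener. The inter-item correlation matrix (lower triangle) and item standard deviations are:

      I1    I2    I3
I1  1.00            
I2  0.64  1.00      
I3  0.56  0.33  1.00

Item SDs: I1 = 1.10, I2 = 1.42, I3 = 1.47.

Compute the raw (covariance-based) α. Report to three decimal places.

Σσ²ᵢ = 1.10² + 1.42² + 1.47² = 5.3873
Covariances σ_ij = r_ij · s_i · s_j:
  σ(I1,I2) = 0.64 × 1.10 × 1.42 = 0.9997
  σ(I1,I3) = 0.56 × 1.10 × 1.47 = 0.9055
  σ(I2,I3) = 0.33 × 1.42 × 1.47 = 0.6888
σ²_T = Σσ²ᵢ + 2·Σσ_ij = 5.3873 + 2 × 2.5940 = 10.5753
α = (3/2)·(1 − 5.3873/10.5753) = 0.736

α = 0.736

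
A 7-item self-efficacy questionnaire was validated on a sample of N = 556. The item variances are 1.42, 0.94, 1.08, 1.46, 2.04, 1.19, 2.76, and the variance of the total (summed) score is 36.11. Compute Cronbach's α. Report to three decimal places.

sum of item variances = 1.42 + 0.94 + 1.08 + 1.46 + 2.04 + 1.19 + 2.76 = 10.89
α = (k/(k−1))·(1 − sum of item variances/σ²_total) = (7/6)·(1 − 10.89/36.11) = 0.815

Cronbach's α = 0.815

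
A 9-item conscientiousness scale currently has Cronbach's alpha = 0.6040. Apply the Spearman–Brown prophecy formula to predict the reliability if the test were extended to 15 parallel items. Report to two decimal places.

Length factor m = 15/9 = 1.6667
α' = m·α / (1 + (m−1)·α)
   = 15/9 × 0.6040 / (1 + (15/9 − 1) × 0.6040)
   = 1.0067 / 1.4027 = 0.72

predicted reliability = 0.72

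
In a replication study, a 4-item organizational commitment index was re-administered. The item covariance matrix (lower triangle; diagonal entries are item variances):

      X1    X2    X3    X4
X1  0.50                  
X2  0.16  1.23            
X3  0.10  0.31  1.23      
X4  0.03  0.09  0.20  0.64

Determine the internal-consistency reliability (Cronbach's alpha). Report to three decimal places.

α = 0.441

Σσ²ᵢ = 0.50 + 1.23 + 1.23 + 0.64 = 3.60
Sum of the distinct covariances = 0.89
σ²_T = 3.60 + 2 × 0.89 = 5.38
α = (k/(k−1))·(1 − Σσ²ᵢ/σ²_T) = (4/3)·(1 − 3.60/5.38) = 0.441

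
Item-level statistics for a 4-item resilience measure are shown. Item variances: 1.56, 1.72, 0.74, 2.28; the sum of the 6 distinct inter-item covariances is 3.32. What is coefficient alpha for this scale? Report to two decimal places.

α = 0.68

Σσ²ᵢ = 1.56 + 1.72 + 0.74 + 2.28 = 6.30
Sum of distinct covariances = 3.32
σ²_T = Σσ²ᵢ + 2·Σcov = 6.30 + 2 × 3.32 = 12.94
α = (4/3)·(1 − 6.30/12.94) = 0.68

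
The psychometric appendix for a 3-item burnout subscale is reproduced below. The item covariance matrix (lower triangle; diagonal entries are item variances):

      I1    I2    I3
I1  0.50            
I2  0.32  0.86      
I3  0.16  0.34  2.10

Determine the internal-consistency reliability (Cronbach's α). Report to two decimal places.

sum of item variances = 0.50 + 0.86 + 2.10 = 3.46
Sum of off-diagonal covariances = 0.82
σ²_T = 3.46 + 2 × 0.82 = 5.10
α = (k/(k−1))·(1 − sum of item variances/σ²_T) = (3/2)·(1 − 3.46/5.10) = 0.48

α = 0.48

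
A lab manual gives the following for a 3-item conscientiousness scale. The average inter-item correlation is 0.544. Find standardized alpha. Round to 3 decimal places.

Standardized α = k·r̄ / (1 + (k−1)·r̄) = 3 × 0.544 / (1 + 2 × 0.544)
  = 1.6320 / 2.0880 = 0.782

α = 0.782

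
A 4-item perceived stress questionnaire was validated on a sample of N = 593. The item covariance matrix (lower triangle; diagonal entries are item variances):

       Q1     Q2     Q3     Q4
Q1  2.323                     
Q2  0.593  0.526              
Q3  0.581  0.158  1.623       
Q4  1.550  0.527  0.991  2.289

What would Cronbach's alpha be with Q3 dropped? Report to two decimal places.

Remaining items: Q1, Q2, Q4 (k = 3).
Σσᵢ² = 2.323 + 0.526 + 2.289 = 5.138
total variance = 5.138 + 2 × 2.670 = 10.478
α (item deleted) = (3/2)·(1 − 5.138/10.478) = 0.76

Cronbach's alpha = 0.76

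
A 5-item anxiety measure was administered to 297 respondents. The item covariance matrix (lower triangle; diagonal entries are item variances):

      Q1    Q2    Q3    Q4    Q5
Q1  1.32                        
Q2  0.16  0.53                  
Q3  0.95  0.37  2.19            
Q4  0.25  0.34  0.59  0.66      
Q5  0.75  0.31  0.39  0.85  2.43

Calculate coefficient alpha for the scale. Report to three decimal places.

coefficient alpha = 0.727

ΣVar(i) = 1.32 + 0.53 + 2.19 + 0.66 + 2.43 = 7.13
Σ_{i<j} σ_ij = 4.96
total variance = 7.13 + 2 × 4.96 = 17.05
α = (k/(k−1))·(1 − ΣVar(i)/total variance) = (5/4)·(1 − 7.13/17.05) = 0.727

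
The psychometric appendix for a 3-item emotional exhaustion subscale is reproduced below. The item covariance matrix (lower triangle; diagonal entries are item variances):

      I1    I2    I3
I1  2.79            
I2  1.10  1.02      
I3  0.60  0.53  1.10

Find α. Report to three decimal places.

α = 0.714

Σσᵢ² = 2.79 + 1.02 + 1.10 = 4.91
Sum of the distinct covariances = 2.23
Var(T) = 4.91 + 2 × 2.23 = 9.37
α = (k/(k−1))·(1 − Σσᵢ²/Var(T)) = (3/2)·(1 − 4.91/9.37) = 0.714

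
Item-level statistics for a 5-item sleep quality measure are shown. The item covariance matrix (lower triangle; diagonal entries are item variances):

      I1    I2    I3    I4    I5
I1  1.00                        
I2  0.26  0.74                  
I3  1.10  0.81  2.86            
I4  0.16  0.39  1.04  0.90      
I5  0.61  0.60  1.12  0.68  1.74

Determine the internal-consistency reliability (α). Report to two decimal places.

Σσ²ᵢ = 1.00 + 0.74 + 2.86 + 0.90 + 1.74 = 7.24
Sum of off-diagonal covariances = 6.77
σ²_T = 7.24 + 2 × 6.77 = 20.78
α = (k/(k−1))·(1 − Σσ²ᵢ/σ²_T) = (5/4)·(1 − 7.24/20.78) = 0.81

α = 0.81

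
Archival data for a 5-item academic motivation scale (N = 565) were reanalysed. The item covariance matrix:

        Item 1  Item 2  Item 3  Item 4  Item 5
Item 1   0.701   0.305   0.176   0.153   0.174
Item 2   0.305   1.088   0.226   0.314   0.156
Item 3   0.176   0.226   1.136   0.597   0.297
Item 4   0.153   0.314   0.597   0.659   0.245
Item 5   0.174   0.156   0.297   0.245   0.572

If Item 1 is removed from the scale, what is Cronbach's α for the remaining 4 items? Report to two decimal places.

α = 0.69

Remaining items: Item 2, Item 3, Item 4, Item 5 (k = 4).
Σσᵢ² = 1.088 + 1.136 + 0.659 + 0.572 = 3.455
σ²_total = 3.455 + 2 × 1.835 = 7.125
α (item deleted) = (4/3)·(1 − 3.455/7.125) = 0.69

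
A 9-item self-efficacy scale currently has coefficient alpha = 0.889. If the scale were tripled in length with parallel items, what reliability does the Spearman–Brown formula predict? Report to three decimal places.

Length factor m = 3
α' = m·α / (1 + (m−1)·α)
   = 3 × 0.889 / (1 + (3 − 1) × 0.889)
   = 2.6670 / 2.7780 = 0.960

predicted reliability = 0.960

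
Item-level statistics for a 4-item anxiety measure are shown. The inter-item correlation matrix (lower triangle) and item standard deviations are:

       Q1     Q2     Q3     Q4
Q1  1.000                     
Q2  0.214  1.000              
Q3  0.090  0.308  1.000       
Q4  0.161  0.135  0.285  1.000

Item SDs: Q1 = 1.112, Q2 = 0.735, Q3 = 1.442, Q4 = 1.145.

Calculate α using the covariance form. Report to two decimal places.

α = 0.48

Σσ²ᵢ = 1.112² + 0.735² + 1.442² + 1.145² = 5.1672
Covariances σ_ij = r_ij · s_i · s_j:
  σ(Q1,Q2) = 0.214 × 1.112 × 0.735 = 0.1749
  σ(Q1,Q3) = 0.090 × 1.112 × 1.442 = 0.1443
  σ(Q1,Q4) = 0.161 × 1.112 × 1.145 = 0.2050
  σ(Q2,Q3) = 0.308 × 0.735 × 1.442 = 0.3264
  σ(Q2,Q4) = 0.135 × 0.735 × 1.145 = 0.1136
  σ(Q3,Q4) = 0.285 × 1.442 × 1.145 = 0.4706
σ²_T = Σσ²ᵢ + 2·Σσ_ij = 5.1672 + 2 × 1.4348 = 8.0368
α = (4/3)·(1 − 5.1672/8.0368) = 0.48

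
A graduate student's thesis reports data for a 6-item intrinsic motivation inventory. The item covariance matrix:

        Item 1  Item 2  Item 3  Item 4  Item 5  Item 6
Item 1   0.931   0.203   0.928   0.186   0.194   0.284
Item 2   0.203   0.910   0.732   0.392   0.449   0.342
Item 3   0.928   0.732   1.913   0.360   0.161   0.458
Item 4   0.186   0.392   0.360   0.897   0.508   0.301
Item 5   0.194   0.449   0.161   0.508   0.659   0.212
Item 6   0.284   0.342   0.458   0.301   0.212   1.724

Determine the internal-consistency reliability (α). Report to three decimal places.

α = 0.743

Σσᵢ² = 0.931 + 0.910 + 1.913 + 0.897 + 0.659 + 1.724 = 7.034
Sum of the distinct covariances = 5.710
σ²_total = 7.034 + 2 × 5.710 = 18.454
α = (k/(k−1))·(1 − Σσᵢ²/σ²_total) = (6/5)·(1 − 7.034/18.454) = 0.743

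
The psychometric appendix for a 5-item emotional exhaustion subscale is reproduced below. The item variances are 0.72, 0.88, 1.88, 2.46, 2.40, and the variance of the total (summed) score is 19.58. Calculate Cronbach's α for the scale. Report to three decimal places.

α = 0.718

Σσᵢ² = 0.72 + 0.88 + 1.88 + 2.46 + 2.40 = 8.34
α = (k/(k−1))·(1 − Σσᵢ²/Var(T)) = (5/4)·(1 − 8.34/19.58) = 0.718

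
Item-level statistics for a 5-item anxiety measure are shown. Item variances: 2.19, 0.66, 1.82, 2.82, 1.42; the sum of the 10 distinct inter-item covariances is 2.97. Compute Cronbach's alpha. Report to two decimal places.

Σσᵢ² = 2.19 + 0.66 + 1.82 + 2.82 + 1.42 = 8.91
Sum of distinct covariances = 2.97
σ²_T = Σσᵢ² + 2·Σcov = 8.91 + 2 × 2.97 = 14.85
α = (5/4)·(1 − 8.91/14.85) = 0.50

Cronbach's alpha = 0.50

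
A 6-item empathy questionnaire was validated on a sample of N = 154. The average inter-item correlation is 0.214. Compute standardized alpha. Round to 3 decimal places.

standardized alpha = 0.620

Standardized α = k·r̄ / (1 + (k−1)·r̄) = 6 × 0.214 / (1 + 5 × 0.214)
  = 1.2840 / 2.0700 = 0.620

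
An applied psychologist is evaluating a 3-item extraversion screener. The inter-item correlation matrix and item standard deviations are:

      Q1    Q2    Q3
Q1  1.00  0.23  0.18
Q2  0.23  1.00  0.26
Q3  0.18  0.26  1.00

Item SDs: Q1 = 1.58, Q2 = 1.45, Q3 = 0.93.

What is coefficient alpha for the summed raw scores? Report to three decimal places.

Σσ²ᵢ = 1.58² + 1.45² + 0.93² = 5.4638
Covariances σ_ij = r_ij · s_i · s_j:
  σ(Q1,Q2) = 0.23 × 1.58 × 1.45 = 0.5269
  σ(Q1,Q3) = 0.18 × 1.58 × 0.93 = 0.2645
  σ(Q2,Q3) = 0.26 × 1.45 × 0.93 = 0.3506
σ²_T = Σσ²ᵢ + 2·Σσ_ij = 5.4638 + 2 × 1.1420 = 7.7478
α = (3/2)·(1 − 5.4638/7.7478) = 0.442

coefficient alpha = 0.442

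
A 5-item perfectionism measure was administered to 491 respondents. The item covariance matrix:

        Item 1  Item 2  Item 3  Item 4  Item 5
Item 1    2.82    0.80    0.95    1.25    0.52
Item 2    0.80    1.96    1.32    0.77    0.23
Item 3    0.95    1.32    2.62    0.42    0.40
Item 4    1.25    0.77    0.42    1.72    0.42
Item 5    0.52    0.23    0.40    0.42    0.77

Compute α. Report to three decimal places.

α = 0.736

ΣVar(i) = 2.82 + 1.96 + 2.62 + 1.72 + 0.77 = 9.89
Σ_{i<j} σ_ij = 7.08
σ²_total = 9.89 + 2 × 7.08 = 24.05
α = (k/(k−1))·(1 − ΣVar(i)/σ²_total) = (5/4)·(1 − 9.89/24.05) = 0.736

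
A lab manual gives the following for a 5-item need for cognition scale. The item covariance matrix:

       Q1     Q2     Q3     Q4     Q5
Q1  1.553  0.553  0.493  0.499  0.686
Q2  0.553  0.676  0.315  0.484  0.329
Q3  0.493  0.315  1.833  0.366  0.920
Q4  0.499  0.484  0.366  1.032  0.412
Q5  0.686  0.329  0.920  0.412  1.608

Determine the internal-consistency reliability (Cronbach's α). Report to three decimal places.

Σσᵢ² = 1.553 + 0.676 + 1.833 + 1.032 + 1.608 = 6.702
Sum of off-diagonal covariances = 5.057
total variance = 6.702 + 2 × 5.057 = 16.816
α = (k/(k−1))·(1 − Σσᵢ²/total variance) = (5/4)·(1 − 6.702/16.816) = 0.752

α = 0.752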